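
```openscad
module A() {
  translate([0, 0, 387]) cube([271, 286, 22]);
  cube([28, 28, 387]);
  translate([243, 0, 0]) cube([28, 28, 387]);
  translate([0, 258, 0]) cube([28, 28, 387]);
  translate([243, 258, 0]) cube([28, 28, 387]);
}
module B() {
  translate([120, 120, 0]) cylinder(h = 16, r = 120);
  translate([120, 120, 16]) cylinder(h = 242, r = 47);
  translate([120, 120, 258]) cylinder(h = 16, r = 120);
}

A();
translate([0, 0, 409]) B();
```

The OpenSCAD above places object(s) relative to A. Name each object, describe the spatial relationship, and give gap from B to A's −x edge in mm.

A is a stool. B is a spool. The spool is on top of the stool. The gap from the spool to the stool's −x edge is 0 mm.

The spool's min-x is at 0; the stool's min-x is 0; gap = 0 mm.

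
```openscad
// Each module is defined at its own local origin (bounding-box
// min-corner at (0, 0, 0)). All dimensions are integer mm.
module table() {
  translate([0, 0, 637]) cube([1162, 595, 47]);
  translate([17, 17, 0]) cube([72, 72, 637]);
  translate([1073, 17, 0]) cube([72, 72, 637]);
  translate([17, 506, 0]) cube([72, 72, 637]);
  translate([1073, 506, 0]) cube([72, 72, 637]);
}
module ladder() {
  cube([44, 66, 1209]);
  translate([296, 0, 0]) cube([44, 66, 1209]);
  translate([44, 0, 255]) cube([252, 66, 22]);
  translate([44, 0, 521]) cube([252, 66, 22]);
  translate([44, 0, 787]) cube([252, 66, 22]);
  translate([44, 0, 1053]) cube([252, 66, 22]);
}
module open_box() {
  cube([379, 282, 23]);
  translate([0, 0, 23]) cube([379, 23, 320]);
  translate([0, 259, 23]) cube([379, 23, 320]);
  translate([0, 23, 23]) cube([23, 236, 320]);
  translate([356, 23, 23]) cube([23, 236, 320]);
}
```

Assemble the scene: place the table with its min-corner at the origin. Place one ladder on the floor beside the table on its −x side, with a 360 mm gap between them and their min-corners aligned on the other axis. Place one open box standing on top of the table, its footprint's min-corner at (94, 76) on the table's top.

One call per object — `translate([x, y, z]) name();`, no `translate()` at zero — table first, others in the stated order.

table();
translate([-700, 0, 0]) ladder();
translate([94, 76, 684]) open_box();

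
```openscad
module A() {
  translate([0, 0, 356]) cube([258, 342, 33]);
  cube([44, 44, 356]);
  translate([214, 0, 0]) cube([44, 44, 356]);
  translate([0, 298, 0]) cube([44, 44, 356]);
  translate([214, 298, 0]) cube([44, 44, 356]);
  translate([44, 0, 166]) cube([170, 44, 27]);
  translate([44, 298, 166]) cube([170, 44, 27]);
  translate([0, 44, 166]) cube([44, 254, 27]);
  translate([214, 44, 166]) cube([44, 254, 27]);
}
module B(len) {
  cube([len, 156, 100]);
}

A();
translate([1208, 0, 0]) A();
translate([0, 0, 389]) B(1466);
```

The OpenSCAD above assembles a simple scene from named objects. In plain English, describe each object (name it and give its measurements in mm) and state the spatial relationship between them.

A is a four-legged stool. The seat is 258×342 mm, 33 mm thick, top at z = 389 mm. It stands on four square legs, each 44×44 mm in cross-section, from z = 0 to the seat underside, each flush with a corner of the seat. Four stretchers, 44 mm wide and 27 mm tall, connect adjacent legs with their undersides at z = 166 mm, each running between the inner faces of the legs it joins and aligned with the legs' outer faces on the other axis.

B is a rectangular beam 1466 mm long (x), 156 mm deep (y), 100 mm thick (z).

The beam spans the tops of two stools placed 950 mm apart, resting at z = 389 mm.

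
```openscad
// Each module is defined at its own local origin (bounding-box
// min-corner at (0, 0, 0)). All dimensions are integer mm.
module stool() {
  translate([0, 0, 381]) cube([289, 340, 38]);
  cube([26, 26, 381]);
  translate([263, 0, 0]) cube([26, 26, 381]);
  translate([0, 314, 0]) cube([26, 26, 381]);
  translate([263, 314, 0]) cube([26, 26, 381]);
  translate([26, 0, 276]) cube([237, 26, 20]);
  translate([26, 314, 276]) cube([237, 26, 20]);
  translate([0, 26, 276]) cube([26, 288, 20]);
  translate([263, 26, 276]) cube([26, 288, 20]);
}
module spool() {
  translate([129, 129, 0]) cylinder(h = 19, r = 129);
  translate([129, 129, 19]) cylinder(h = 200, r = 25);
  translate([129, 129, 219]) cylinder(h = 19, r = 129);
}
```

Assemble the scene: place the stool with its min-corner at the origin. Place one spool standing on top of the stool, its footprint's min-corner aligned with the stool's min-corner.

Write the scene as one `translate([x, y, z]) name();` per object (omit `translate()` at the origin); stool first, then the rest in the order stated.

stool();
translate([0, 0, 419]) spool();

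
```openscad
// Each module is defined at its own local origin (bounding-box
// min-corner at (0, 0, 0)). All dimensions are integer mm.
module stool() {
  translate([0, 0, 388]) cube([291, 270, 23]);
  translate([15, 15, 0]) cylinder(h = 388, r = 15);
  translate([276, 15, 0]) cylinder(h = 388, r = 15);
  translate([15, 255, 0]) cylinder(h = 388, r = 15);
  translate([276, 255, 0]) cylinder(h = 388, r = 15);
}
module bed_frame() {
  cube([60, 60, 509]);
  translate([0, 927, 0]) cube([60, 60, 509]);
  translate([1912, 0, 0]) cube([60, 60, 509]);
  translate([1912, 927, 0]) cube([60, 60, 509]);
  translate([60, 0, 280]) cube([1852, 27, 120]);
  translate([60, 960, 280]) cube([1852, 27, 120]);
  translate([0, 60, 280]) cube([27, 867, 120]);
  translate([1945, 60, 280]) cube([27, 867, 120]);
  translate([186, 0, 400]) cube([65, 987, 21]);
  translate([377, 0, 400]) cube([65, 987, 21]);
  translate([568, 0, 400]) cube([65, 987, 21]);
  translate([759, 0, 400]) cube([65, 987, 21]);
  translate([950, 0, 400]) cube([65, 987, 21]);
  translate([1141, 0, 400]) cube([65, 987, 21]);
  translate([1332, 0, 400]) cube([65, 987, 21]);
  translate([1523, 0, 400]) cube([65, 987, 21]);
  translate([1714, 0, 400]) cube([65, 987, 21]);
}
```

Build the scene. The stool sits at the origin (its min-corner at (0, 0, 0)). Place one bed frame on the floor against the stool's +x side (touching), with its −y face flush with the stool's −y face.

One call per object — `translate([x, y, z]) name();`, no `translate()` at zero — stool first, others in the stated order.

stool();
translate([291, 0, 0]) bed_frame();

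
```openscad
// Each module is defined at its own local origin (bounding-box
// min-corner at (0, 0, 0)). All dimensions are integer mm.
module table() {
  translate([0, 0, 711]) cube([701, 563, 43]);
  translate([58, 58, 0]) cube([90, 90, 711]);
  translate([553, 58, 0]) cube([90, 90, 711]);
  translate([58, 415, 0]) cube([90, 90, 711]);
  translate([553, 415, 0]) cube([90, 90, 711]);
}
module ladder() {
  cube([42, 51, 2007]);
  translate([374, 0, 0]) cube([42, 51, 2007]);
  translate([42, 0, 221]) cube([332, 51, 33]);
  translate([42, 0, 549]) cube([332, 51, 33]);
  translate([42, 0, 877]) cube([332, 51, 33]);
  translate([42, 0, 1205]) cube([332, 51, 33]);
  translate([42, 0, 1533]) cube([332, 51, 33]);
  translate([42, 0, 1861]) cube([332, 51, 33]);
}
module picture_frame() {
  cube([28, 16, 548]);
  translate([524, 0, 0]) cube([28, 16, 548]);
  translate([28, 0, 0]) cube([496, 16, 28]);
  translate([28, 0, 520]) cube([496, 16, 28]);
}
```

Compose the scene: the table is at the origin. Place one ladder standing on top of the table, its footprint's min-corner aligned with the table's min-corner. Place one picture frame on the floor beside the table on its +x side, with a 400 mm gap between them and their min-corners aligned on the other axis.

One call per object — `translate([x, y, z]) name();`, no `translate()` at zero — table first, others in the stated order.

table();
translate([0, 0, 754]) ladder();
translate([1101, 0, 0]) picture_frame();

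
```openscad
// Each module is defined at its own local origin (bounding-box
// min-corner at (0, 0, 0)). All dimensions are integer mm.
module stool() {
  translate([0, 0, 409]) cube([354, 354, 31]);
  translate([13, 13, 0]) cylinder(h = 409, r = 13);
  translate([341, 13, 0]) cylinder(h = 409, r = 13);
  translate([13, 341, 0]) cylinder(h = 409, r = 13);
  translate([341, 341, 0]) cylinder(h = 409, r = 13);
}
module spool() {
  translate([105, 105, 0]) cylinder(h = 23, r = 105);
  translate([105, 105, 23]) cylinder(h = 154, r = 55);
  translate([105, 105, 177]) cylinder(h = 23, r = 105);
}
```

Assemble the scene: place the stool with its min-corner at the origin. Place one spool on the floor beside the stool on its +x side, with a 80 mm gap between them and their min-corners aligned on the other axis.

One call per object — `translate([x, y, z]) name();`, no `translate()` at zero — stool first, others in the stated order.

stool();
translate([434, 0, 0]) spool();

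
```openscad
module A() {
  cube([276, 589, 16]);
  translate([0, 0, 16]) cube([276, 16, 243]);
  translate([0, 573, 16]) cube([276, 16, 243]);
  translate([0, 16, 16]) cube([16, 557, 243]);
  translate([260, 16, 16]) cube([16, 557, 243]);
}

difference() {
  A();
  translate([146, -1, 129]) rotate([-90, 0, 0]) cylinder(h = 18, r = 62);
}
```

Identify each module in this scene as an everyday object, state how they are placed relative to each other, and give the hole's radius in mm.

The subtracted cylinder has r = 62 mm.

A is an open box. The open box has a circular hole through its front wall. The hole's radius is 62 mm.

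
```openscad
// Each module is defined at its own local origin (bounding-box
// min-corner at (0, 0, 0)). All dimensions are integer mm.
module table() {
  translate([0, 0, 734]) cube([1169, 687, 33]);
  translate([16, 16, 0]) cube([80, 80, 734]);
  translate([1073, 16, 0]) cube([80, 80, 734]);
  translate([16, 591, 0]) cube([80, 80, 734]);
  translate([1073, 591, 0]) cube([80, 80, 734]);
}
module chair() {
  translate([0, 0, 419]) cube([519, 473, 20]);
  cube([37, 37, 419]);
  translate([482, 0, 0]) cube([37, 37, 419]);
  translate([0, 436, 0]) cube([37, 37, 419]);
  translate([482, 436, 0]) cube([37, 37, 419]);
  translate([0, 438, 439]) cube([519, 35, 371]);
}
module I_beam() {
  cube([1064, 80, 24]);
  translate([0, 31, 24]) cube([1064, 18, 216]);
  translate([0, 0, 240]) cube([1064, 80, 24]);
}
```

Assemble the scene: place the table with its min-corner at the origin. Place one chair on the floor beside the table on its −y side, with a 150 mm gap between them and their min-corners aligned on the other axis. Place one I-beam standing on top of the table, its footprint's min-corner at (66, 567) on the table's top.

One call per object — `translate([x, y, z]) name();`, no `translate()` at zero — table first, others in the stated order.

table();
translate([0, -623, 0]) chair();
translate([66, 567, 767]) I_beam();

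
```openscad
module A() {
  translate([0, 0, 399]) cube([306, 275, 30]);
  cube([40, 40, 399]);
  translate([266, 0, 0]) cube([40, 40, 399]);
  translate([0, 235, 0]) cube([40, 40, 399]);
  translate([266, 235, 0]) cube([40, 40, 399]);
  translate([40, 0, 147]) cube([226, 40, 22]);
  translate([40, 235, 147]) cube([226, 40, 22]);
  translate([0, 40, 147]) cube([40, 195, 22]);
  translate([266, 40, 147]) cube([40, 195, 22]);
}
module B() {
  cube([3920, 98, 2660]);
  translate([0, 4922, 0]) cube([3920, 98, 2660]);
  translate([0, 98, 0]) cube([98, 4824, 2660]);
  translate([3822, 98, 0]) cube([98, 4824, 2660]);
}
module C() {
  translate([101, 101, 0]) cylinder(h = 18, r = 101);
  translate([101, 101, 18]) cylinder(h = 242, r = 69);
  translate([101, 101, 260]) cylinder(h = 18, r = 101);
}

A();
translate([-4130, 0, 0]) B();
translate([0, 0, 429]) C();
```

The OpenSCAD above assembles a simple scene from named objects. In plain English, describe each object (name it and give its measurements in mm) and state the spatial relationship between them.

A is a four-legged stool. The seat is 306×275 mm, 30 mm thick, top at z = 429 mm. It stands on four square legs, each 40×40 mm in cross-section, from z = 0 to the seat underside, each flush with a corner of the seat. Four stretchers, 40 mm wide and 22 mm tall, connect adjacent legs with their undersides at z = 147 mm, each running between the inner faces of the legs it joins and aligned with the legs' outer faces on the other axis.

B is a box-shaped house frame (walls only): outside footprint 3920×5020 mm, wall height 2660 mm, wall thickness 98 mm. The two y-facing walls run the full x-width; the two x-facing walls fit between the inner faces of the y-facing walls.

C is a spool: two coaxial disc flanges of radius 101 mm and thickness 18 mm, joined by a core cylinder of radius 69 mm and height 242 mm. The lower flange rests on z = 0 and the three cylinders share a vertical axis.

The house frame is on the floor beside the stool on its −x side. The spool is on top of the stool.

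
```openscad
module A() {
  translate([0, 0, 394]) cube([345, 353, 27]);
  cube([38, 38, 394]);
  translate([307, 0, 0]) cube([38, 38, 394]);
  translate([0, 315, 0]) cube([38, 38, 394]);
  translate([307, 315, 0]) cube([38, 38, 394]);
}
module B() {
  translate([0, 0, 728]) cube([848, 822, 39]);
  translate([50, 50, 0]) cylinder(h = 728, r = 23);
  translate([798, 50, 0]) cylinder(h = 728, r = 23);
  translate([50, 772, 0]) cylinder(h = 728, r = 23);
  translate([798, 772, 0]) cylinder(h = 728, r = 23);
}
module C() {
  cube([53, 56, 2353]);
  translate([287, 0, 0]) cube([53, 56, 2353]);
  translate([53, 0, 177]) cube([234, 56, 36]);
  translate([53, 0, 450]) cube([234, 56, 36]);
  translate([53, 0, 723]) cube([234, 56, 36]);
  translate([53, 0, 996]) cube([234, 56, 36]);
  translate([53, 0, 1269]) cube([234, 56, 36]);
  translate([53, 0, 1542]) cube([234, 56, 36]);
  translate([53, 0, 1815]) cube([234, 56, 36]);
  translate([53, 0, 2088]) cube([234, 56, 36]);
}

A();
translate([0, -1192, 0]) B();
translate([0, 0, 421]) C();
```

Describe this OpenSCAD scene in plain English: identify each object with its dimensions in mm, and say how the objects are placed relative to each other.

A is a four-legged stool. The seat is 345×353 mm, 27 mm thick, top at z = 421 mm. It stands on four square legs, each 38×38 mm in cross-section, from z = 0 to the seat underside, each flush with a corner of the seat.

B is a rectangular dining table. The top is 848×822×39 mm with its upper surface at z = 767 mm. It stands on four round legs of 46 mm diameter, each leg's bounding box inset 27 mm from the nearest pair of top edges, running from the floor to the underside of the top.

C is a straight ladder. Two 53×56 mm vertical rails, 2353 mm tall, stand 340 mm apart (outside-to-outside) with their front faces coplanar on the −y side. 8 rungs, each 56 mm deep and 36 mm tall, span between the inner faces of the rails, front faces flush with the rails. The lowest rung's underside is at z = 177 mm and rungs are spaced 273 mm apart (underside to underside).

The table is on the floor beside the stool on its −y side. The ladder is on top of the stool.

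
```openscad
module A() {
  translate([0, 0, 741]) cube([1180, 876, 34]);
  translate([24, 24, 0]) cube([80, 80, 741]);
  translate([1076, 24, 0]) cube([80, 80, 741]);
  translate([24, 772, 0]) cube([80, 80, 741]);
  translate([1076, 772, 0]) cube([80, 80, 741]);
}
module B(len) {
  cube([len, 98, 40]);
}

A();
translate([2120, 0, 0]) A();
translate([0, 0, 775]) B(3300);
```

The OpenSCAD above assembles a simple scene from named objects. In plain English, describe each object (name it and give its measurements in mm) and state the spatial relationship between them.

A is a table with a 1180×876 mm rectangular top, 34 mm thick, top surface at z = 775 mm, supported by four 80×80 mm square legs, each inset 24 mm from the nearest pair of top edges, running from the floor.

B is a rectangular beam 3300 mm long (x), 98 mm deep (y), 40 mm thick (z).

The beam spans the tops of two tables placed 940 mm apart, resting at z = 775 mm.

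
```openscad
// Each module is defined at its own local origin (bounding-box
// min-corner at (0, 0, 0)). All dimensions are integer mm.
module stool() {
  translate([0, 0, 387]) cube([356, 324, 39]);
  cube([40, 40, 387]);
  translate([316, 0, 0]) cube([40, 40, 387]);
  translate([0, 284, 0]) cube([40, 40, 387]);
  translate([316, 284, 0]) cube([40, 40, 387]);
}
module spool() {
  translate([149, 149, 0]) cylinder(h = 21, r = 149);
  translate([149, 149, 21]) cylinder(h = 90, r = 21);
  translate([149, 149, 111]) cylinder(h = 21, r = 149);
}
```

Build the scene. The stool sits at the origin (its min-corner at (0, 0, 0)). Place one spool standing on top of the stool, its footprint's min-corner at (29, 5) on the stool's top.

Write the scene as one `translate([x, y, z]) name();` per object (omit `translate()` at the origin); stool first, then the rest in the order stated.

stool();
translate([29, 5, 426]) spool();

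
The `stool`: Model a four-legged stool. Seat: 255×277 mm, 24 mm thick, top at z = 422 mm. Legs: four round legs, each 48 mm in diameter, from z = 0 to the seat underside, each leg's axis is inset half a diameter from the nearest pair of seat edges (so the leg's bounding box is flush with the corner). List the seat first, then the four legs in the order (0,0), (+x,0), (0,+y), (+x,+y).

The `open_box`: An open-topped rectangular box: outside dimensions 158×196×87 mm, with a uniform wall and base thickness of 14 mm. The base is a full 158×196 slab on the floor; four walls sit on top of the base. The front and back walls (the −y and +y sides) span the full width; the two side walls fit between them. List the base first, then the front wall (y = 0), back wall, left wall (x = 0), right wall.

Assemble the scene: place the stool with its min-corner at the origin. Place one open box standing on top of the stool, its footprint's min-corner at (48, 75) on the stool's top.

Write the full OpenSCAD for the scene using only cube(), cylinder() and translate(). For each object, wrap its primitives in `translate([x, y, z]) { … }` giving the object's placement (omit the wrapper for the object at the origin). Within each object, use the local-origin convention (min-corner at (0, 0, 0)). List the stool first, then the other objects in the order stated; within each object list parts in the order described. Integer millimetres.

translate([0, 0, 398]) cube([255, 277, 24]);
translate([24, 24, 0]) cylinder(h = 398, r = 24);
translate([231, 24, 0]) cylinder(h = 398, r = 24);
translate([24, 253, 0]) cylinder(h = 398, r = 24);
translate([231, 253, 0]) cylinder(h = 398, r = 24);
translate([48, 75, 422]) {
  cube([158, 196, 14]);
  translate([0, 0, 14]) cube([158, 14, 73]);
  translate([0, 182, 14]) cube([158, 14, 73]);
  translate([0, 14, 14]) cube([14, 168, 73]);
  translate([144, 14, 14]) cube([14, 168, 73]);
}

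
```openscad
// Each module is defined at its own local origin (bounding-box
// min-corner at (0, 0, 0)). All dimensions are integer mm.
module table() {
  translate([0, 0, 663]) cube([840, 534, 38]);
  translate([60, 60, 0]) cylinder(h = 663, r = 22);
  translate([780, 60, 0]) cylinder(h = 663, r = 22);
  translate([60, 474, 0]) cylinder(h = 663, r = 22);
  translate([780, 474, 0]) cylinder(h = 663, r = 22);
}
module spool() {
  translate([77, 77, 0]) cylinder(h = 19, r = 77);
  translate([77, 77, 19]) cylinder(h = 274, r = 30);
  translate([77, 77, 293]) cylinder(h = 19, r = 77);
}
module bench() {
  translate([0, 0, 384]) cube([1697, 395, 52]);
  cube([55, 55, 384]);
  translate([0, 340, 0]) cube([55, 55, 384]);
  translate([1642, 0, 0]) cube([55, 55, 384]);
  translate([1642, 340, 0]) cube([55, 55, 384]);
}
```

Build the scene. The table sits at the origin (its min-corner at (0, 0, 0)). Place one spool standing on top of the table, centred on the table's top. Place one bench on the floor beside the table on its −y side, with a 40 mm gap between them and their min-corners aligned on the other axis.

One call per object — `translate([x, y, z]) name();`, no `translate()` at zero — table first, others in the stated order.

table();
translate([343, 190, 701]) spool();
translate([0, -435, 0]) bench();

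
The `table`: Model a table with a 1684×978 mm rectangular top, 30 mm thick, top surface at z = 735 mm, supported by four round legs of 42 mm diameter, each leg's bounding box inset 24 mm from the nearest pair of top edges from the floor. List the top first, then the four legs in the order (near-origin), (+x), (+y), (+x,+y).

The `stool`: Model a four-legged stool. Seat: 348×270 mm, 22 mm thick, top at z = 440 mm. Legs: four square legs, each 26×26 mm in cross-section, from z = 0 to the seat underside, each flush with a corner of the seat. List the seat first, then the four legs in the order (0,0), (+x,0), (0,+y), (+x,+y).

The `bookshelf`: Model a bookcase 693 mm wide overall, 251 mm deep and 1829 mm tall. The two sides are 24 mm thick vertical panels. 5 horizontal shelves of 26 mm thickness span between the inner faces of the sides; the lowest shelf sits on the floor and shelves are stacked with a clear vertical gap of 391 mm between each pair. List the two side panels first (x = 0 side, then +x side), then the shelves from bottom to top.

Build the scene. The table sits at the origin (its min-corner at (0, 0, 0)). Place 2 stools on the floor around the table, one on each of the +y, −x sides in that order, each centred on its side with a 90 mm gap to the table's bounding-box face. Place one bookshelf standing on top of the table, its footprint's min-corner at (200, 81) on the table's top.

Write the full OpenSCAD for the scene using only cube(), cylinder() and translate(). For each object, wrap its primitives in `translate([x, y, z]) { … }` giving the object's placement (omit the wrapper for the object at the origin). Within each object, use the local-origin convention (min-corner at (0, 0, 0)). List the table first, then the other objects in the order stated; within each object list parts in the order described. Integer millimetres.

translate([0, 0, 705]) cube([1684, 978, 30]);
translate([45, 45, 0]) cylinder(h = 705, r = 21);
translate([1639, 45, 0]) cylinder(h = 705, r = 21);
translate([45, 933, 0]) cylinder(h = 705, r = 21);
translate([1639, 933, 0]) cylinder(h = 705, r = 21);
translate([668, 1068, 0]) {
  translate([0, 0, 418]) cube([348, 270, 22]);
  cube([26, 26, 418]);
  translate([322, 0, 0]) cube([26, 26, 418]);
  translate([0, 244, 0]) cube([26, 26, 418]);
  translate([322, 244, 0]) cube([26, 26, 418]);
}
translate([-438, 354, 0]) {
  translate([0, 0, 418]) cube([348, 270, 22]);
  cube([26, 26, 418]);
  translate([322, 0, 0]) cube([26, 26, 418]);
  translate([0, 244, 0]) cube([26, 26, 418]);
  translate([322, 244, 0]) cube([26, 26, 418]);
}
translate([200, 81, 735]) {
  cube([24, 251, 1829]);
  translate([669, 0, 0]) cube([24, 251, 1829]);
  translate([24, 0, 0]) cube([645, 251, 26]);
  translate([24, 0, 417]) cube([645, 251, 26]);
  translate([24, 0, 834]) cube([645, 251, 26]);
  translate([24, 0, 1251]) cube([645, 251, 26]);
  translate([24, 0, 1668]) cube([645, 251, 26]);
}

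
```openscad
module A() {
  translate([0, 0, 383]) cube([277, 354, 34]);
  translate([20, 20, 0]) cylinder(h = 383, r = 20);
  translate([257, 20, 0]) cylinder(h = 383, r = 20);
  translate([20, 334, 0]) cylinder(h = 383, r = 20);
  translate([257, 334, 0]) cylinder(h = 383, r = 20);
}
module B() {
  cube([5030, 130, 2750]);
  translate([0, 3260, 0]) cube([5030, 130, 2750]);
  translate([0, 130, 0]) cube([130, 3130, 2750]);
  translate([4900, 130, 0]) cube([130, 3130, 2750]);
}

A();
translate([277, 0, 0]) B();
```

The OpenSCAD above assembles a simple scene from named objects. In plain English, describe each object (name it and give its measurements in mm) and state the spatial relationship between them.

A is a four-legged stool. The seat is 277×354 mm, 34 mm thick, top at z = 417 mm. It stands on four round legs, each 40 mm in diameter, from z = 0 to the seat underside, each leg's axis is inset half a diameter from the nearest pair of seat edges (so the leg's bounding box is flush with the corner).

B is the wall frame of a small rectangular building: four walls, each 2750 mm tall and 130 mm thick, enclosing a footprint 5030 mm (x) by 3390 mm (y) outside-to-outside, with no floor or roof. The front and back walls (the −y and +y sides) span the full width; the two side walls fit between them.

The house frame is against the stool's +x side, with their −y faces flush.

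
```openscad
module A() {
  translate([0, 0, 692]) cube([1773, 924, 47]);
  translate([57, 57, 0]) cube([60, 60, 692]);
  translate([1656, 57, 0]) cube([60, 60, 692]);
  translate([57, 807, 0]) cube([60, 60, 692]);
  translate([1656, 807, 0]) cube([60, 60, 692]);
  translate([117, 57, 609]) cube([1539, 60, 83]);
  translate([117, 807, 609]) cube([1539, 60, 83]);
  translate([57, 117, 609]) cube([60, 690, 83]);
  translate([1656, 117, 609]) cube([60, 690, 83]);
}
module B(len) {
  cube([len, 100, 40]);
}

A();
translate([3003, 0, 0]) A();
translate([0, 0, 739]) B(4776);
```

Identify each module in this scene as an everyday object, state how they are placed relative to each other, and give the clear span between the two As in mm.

A is a table. B is a beam. A beam spans the tops of two tables. The clear span between the two tables is 1230 mm.

Second table starts at x = 3003; first ends at x = 1773; clear span = 3003 − 1773 = 1230 mm.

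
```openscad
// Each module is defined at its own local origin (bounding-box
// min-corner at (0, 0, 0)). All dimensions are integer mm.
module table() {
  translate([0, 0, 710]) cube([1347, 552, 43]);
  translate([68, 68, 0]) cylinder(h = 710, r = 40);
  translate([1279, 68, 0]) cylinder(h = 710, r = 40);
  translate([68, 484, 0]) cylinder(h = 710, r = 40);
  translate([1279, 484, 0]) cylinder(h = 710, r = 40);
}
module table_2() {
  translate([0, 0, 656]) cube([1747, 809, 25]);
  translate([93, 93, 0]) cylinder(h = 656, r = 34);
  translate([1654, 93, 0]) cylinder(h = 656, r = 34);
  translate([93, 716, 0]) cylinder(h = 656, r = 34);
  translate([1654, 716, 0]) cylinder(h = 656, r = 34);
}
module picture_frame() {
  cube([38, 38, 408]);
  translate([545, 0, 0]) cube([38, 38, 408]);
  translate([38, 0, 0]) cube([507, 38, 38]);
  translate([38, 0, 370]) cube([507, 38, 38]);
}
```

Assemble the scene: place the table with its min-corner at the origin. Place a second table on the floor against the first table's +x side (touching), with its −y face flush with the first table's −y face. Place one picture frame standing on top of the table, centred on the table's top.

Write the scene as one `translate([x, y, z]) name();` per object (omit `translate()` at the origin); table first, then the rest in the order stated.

table();
translate([1347, 0, 0]) table_2();
translate([382, 257, 753]) picture_frame();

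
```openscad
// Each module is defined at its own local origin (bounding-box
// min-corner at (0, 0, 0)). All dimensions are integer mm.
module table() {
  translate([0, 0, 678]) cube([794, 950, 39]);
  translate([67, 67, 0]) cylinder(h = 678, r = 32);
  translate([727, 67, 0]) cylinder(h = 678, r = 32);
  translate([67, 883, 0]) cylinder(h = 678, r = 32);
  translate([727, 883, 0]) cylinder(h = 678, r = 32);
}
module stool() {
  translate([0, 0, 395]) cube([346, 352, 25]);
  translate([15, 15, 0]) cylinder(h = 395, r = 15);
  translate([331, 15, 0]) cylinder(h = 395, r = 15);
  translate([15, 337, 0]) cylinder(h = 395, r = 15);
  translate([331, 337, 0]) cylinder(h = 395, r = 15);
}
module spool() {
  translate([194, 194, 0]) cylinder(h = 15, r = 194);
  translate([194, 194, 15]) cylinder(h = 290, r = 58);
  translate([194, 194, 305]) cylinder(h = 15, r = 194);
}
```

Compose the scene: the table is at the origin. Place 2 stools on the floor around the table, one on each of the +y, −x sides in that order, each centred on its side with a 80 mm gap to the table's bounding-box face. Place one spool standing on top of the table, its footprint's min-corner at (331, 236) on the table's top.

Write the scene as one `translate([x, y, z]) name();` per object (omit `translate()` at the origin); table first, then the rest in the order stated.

table();
translate([224, 1030, 0]) stool();
translate([-426, 299, 0]) stool();
translate([331, 236, 717]) spool();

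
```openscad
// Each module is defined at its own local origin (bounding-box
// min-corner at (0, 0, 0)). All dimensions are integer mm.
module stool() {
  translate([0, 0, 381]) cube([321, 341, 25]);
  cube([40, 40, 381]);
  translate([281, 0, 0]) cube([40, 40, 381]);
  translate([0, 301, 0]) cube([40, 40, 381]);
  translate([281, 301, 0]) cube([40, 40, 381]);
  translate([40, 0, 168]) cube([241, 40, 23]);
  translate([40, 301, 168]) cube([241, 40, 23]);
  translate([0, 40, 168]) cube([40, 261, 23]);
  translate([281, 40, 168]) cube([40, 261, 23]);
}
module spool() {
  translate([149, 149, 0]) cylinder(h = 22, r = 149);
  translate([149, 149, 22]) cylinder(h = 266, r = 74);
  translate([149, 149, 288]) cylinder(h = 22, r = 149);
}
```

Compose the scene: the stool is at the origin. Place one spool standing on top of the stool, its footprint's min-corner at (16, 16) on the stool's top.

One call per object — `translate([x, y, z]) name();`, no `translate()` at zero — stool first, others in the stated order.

stool();
translate([16, 16, 406]) spool();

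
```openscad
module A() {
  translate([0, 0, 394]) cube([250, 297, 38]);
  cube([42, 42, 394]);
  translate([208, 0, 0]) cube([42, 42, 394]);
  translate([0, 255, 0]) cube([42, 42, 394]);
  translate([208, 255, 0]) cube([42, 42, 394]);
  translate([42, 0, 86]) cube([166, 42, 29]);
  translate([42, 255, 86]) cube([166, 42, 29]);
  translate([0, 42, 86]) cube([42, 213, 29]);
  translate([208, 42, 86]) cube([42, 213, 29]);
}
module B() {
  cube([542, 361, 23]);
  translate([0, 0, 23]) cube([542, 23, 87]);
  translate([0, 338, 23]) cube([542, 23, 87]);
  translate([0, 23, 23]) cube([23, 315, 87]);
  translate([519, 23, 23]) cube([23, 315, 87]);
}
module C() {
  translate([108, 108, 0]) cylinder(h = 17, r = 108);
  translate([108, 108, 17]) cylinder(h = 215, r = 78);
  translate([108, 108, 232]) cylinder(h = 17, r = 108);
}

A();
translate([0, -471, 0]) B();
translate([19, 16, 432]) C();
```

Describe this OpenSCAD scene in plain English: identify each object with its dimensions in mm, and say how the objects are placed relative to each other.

A is a simple wooden stool: a rectangular seat 250 mm (x) by 297 mm (y), 38 mm thick, top face at z = 432 mm, on four square legs, each 42×42 mm in cross-section. The legs rest on z = 0, each flush with a corner of the seat. Four stretchers, 42 mm wide and 29 mm tall, connect adjacent legs with their undersides at z = 86 mm, each running between the inner faces of the legs it joins and aligned with the legs' outer faces on the other axis.

B is an open-topped rectangular box: outside dimensions 542×361×110 mm, with a uniform wall and base thickness of 23 mm. The base is a full 542×361 slab on the floor; four walls sit on top of the base. The front and back walls (the −y and +y sides) span the full width; the two side walls fit between them.

C is a spool: two coaxial disc flanges of radius 108 mm and thickness 17 mm, joined by a core cylinder of radius 78 mm and height 215 mm. The lower flange rests on z = 0 and the three cylinders share a vertical axis.

The open box is on the floor beside the stool on its −y side. The spool is on top of the stool.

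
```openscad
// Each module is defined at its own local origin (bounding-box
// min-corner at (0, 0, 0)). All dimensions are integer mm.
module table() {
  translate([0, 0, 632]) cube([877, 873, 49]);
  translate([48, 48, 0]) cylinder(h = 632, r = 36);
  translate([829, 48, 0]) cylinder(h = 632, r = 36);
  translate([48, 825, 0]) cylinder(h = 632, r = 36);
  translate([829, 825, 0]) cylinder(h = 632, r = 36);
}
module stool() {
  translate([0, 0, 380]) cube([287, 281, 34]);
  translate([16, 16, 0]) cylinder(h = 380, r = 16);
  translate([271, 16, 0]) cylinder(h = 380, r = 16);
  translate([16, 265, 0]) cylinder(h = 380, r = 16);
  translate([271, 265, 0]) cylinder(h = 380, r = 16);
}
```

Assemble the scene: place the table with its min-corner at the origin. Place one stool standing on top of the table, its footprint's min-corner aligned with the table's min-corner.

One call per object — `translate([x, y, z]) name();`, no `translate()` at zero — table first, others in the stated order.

table();
translate([0, 0, 681]) stool();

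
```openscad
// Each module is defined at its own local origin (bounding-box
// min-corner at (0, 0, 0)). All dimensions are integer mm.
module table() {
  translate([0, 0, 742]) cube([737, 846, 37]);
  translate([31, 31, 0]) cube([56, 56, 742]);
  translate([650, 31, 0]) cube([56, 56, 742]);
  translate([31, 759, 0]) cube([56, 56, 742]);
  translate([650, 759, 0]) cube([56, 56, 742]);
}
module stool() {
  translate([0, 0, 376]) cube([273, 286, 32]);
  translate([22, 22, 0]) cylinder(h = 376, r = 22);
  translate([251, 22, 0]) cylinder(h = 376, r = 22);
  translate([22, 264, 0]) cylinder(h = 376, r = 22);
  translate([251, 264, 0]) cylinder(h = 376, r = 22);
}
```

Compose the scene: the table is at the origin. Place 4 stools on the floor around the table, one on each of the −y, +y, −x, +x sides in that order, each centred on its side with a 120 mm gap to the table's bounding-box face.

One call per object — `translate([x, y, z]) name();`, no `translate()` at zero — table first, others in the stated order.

table();
translate([232, -406, 0]) stool();
translate([232, 966, 0]) stool();
translate([-393, 280, 0]) stool();
translate([857, 280, 0]) stool();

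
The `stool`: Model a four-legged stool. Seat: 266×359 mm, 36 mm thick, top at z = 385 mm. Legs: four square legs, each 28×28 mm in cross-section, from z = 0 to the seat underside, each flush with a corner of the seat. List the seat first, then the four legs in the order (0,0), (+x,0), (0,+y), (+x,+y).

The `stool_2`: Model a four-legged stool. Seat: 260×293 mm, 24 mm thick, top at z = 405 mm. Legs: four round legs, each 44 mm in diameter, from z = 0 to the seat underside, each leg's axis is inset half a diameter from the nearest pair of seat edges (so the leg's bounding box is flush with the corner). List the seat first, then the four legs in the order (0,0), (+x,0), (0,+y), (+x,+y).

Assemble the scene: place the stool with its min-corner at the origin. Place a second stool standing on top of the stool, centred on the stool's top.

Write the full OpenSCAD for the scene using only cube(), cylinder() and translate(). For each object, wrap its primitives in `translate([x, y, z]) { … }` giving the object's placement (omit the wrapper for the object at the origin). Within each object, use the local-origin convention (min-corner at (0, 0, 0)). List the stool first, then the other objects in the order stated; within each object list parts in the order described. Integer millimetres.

translate([0, 0, 349]) cube([266, 359, 36]);
cube([28, 28, 349]);
translate([238, 0, 0]) cube([28, 28, 349]);
translate([0, 331, 0]) cube([28, 28, 349]);
translate([238, 331, 0]) cube([28, 28, 349]);
translate([3, 33, 385]) {
  translate([0, 0, 381]) cube([260, 293, 24]);
  translate([22, 22, 0]) cylinder(h = 381, r = 22);
  translate([238, 22, 0]) cylinder(h = 381, r = 22);
  translate([22, 271, 0]) cylinder(h = 381, r = 22);
  translate([238, 271, 0]) cylinder(h = 381, r = 22);
}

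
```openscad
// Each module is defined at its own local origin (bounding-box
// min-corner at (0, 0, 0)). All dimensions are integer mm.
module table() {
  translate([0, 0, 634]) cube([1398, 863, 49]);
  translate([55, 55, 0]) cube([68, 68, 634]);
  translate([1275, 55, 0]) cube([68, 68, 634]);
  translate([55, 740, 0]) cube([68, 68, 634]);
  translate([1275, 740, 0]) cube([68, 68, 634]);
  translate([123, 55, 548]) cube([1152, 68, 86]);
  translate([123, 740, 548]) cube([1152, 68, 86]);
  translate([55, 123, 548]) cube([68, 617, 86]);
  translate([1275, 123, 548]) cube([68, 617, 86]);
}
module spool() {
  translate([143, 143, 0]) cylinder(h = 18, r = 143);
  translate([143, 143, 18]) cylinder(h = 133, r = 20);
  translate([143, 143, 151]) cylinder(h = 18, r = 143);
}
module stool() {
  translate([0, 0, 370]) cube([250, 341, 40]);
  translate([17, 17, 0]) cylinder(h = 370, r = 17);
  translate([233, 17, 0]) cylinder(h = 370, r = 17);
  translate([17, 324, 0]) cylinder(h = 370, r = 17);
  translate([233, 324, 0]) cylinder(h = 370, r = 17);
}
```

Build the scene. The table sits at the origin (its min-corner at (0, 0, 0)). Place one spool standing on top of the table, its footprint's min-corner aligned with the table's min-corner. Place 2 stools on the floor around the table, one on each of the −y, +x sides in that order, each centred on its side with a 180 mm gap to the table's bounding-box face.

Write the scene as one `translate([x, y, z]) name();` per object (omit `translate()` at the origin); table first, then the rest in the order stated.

table();
translate([0, 0, 683]) spool();
translate([574, -521, 0]) stool();
translate([1578, 261, 0]) stool();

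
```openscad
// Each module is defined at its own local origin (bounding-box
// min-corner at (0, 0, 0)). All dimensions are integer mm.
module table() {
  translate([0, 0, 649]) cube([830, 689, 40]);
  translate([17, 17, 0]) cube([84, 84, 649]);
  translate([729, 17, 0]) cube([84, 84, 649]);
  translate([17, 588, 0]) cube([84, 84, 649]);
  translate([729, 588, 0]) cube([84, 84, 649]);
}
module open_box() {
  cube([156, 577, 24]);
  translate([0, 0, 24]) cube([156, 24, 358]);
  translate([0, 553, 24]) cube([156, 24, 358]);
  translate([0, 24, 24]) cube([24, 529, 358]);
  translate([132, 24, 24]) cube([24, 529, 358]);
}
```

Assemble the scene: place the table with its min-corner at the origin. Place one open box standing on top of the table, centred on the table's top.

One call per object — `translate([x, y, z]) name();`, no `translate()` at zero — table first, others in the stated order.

table();
translate([337, 56, 689]) open_box();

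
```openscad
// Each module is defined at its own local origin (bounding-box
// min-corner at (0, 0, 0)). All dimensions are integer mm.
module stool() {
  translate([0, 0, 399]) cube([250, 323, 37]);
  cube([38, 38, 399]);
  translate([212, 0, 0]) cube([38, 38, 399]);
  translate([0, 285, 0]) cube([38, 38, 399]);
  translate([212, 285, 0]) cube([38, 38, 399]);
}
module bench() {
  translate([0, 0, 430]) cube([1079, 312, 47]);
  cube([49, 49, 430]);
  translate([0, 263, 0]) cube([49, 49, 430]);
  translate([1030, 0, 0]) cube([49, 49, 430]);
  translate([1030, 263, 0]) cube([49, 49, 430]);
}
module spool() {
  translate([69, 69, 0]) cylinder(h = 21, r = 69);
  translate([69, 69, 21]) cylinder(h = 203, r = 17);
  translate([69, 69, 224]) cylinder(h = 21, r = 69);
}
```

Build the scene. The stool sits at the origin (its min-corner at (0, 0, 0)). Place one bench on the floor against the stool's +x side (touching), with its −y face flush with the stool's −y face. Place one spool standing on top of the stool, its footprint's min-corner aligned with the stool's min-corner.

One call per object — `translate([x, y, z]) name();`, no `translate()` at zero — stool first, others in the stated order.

stool();
translate([250, 0, 0]) bench();
translate([0, 0, 436]) spool();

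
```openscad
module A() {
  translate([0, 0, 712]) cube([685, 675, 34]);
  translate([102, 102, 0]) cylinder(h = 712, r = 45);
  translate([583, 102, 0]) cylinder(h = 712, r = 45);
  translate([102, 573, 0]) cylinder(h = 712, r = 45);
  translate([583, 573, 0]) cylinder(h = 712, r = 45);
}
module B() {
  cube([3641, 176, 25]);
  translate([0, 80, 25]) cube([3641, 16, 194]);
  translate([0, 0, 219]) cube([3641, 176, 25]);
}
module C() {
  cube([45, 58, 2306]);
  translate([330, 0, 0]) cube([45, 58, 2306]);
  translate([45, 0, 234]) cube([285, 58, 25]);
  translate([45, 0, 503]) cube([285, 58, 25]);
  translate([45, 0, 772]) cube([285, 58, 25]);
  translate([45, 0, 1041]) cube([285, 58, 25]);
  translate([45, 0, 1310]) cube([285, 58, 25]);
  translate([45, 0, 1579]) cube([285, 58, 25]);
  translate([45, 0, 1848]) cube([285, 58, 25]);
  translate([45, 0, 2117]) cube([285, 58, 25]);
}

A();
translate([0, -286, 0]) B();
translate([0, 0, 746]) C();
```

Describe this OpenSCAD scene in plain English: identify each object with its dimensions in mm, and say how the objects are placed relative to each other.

A is a table with a 685×675 mm rectangular top, 34 mm thick, top surface at z = 746 mm, supported by four round legs of 90 mm diameter, each leg's bounding box inset 57 mm from the nearest pair of top edges, running from the floor.

B is an I-beam lying along x, 3641 mm long. Overall section height 244 mm. Two flanges 176 mm wide (y) and 25 mm thick, one on the floor and one at the top; a web 16 mm thick runs between them, centred on the flange width.

C is a straight ladder. Two 45×58 mm vertical rails, 2306 mm tall, stand 375 mm apart (outside-to-outside) with their front faces coplanar on the −y side. 8 rungs, each 58 mm deep and 25 mm tall, span between the inner faces of the rails, front faces flush with the rails. The lowest rung's underside is at z = 234 mm and rungs are spaced 269 mm apart (underside to underside).

The I-beam is on the floor beside the table on its −y side. The ladder is on top of the table.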